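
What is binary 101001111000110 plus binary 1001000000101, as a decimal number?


101001111000110 + 1001000000101 = 110010111001011 = 26059

26059


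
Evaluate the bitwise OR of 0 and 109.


0b0 | 0b1101101 = 0b1101101 = 109

109


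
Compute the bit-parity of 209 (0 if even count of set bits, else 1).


0b11010001 has 4 ones => parity 0

0


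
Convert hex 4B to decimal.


4B hex = 75 decimal

75


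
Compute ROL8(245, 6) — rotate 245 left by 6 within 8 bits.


Rotate 0b11110101 left by 6 (8-bit) = 0b1111101 = 125

125


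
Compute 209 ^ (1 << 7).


209 ^ (1 << 7) = 209 ^ 128 = 81

81


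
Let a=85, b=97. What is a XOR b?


85 ^ 97 = 52

52


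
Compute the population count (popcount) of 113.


0b1110001 has 4 set bits

4


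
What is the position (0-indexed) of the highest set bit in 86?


0b1010110. Highest set bit at position 6

6


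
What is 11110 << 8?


0b10101101100110 << 8 = 0b1010110110011000000000 = 2844160

2844160


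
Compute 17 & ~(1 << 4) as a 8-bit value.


17 & ~(1 << 4) = 1

1


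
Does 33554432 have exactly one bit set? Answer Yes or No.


0b10000000000000000000000000. Only one bit set => Yes

Yes


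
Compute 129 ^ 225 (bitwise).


0b10000001 ^ 0b11100001 = 0b1100000 = 96

96


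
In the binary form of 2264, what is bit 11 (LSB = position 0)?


0b100011011000, position 11 = 1

1


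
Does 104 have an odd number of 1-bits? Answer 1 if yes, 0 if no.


0b1101000 has 3 ones => parity 1

1


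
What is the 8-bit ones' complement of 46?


46 ^ 255 = 209

209


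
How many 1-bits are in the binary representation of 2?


0b10 has 1 set bits

1


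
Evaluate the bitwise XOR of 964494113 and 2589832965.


0b111001011111010000001100100001 ^ 0b10011010010111011011011100000101 = 0b10100011001000001011010000100100 = 2736829476

2736829476


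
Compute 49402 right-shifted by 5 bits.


0b1100000011111010 >> 5 = 0b11000000111 = 1543

1543


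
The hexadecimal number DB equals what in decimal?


DB hex = 219 decimal

219


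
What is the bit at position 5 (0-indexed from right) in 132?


0b10000100, position 5 = 0

0


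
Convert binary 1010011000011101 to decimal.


1010011000011101 in decimal = 42525

42525


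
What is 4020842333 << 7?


0b11101111101010010010111101011101 << 7 = 0b111011111010100100101111010111010000000 = 514667818624

514667818624


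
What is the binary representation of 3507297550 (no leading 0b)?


3507297550 = 11010001000011010001110100001110 in binary

11010001000011010001110100001110


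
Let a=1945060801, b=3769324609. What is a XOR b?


1945060801 ^ 3769324609 = 2470711680

2470711680


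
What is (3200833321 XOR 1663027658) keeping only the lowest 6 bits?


Step 1: 3200833321 ^ 1663027658 = 3721862883
Step 2: 3721862883 & 63 = 35

35


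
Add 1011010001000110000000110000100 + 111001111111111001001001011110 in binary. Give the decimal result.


1011010001000110000000110000100 + 111001111111111001001001011110 = 10010100001000101001001111100010 = 2485294050

2485294050


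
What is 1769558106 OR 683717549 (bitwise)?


0b1101001011110010101000001011010 | 0b101000110000001011001110101101 = 0b1101001111110011111001111111111 = 1777988607

1777988607


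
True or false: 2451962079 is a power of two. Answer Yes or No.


0b10010010001001011111100011011111. Multiple bits set => No

No


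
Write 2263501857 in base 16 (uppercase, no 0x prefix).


2263501857 = 86EA4C21 hex

86EA4C21


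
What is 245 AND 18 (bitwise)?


0b11110101 & 0b10010 = 0b10000 = 16

16


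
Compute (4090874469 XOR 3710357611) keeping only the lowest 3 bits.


Step 1: 4090874469 ^ 3710357611 = 787634702
Step 2: 787634702 & 7 = 6

6


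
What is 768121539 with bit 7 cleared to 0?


768121539 & ~(1 << 7) = 768121411

768121411


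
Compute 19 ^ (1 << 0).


19 ^ (1 << 0) = 19 ^ 1 = 18

18


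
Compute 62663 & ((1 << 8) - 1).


62663 & 255 = 199

199


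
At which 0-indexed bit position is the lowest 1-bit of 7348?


0b1110010110100. Lowest set bit at position 2

2


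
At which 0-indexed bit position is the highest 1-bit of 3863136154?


0b11100110010000101100011110011010. Highest set bit at position 31

31


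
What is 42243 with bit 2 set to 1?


42243 | (1 << 2) = 42243 | 4 = 42247

42247


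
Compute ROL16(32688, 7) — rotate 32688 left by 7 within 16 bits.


Rotate 0b111111110110000 left by 7 (16-bit) = 0b1101100000111111 = 55359

55359


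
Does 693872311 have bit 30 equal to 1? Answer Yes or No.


0b101001010110111010011010110111, bit 30 = 0. No

No


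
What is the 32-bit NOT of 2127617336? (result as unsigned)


~0b1111110110100001101110100111000 = 0b10000001001011110010001011000111 = 2167349959 (32-bit unsigned)

2167349959


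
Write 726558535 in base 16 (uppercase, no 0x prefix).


726558535 = 2B4E6747 hex

2B4E6747


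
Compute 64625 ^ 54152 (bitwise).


0b1111110001110001 ^ 0b1101001110001000 = 0b10111111111001 = 12281

12281


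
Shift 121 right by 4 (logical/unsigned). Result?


0b1111001 >> 4 = 0b111 = 7

7


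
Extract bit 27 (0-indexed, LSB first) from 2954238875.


0b10110000000101100001101110011011, position 27 = 0

0


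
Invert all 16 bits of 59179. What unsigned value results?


59179 ^ 65535 = 6356

6356


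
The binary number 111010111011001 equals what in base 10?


111010111011001 in decimal = 30169

30169


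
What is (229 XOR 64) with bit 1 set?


Step 1: 229 ^ 64 = 165
Step 2: 165 | (1 << 1) = 165 | 2 = 167

167


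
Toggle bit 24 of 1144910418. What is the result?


1144910418 ^ (1 << 24) = 1144910418 ^ 16777216 = 1161687634

1161687634


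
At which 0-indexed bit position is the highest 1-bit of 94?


0b1011110. Highest set bit at position 6

6


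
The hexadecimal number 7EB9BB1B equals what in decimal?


7EB9BB1B hex = 2126101275 decimal

2126101275


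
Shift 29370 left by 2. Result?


0b111001010111010 << 2 = 0b11100101011101000 = 117480

117480


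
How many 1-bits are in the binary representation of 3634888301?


0b11011000101001111111111001101101 has 21 set bits

21


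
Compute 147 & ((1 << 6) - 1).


147 & 63 = 19

19


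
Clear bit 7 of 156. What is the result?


156 & ~(1 << 7) = 28

28


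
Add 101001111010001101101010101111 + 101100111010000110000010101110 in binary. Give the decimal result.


101001111010001101101010101111 + 101100111010000110000010101110 = 1010110110100010011101101011101 = 1456552797

1456552797


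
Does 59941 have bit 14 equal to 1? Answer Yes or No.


0b1110101000100101, bit 14 = 1. Yes

Yes


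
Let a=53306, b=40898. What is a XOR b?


53306 ^ 40898 = 20472

20472


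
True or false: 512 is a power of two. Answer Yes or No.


0b1000000000. Only one bit set => Yes

Yes


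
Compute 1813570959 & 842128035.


0b1101100000110001110010110001111 & 0b110010001100011101101010100011 = 0b100000000100001100000010000011 = 537968771

537968771


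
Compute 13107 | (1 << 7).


13107 | (1 << 7) = 13107 | 128 = 13235

13235


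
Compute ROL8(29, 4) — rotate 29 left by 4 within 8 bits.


Rotate 0b11101 left by 4 (8-bit) = 0b11010001 = 209

209


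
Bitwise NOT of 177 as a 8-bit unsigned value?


~0b10110001 = 0b1001110 = 78 (8-bit unsigned)

78


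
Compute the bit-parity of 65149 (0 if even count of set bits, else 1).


0b1111111001111101 has 13 ones => parity 1

1


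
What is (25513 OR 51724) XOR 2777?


Step 1: 25513 | 51724 = 60333
Step 2: 60333 ^ 2777 = 57716

57716


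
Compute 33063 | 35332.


0b1000000100100111 | 0b1000101000000100 = 0b1000101100100111 = 35623

35623


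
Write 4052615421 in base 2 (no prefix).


4052615421 = 11110001100011100000000011111101 in binary

11110001100011100000000011111101


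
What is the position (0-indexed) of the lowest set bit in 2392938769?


0b10001110101000010101100100010001. Lowest set bit at position 0

0


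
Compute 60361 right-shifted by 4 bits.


0b1110101111001001 >> 4 = 0b111010111100 = 3772

3772


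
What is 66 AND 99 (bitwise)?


0b1000010 & 0b1100011 = 0b1000010 = 66

66


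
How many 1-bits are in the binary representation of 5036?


0b1001110101100 has 7 set bits

7


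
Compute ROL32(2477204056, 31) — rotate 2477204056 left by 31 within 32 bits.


Rotate 0b10010011101001110010001001011000 left by 31 (32-bit) = 0b1001001110100111001000100101100 = 1238602028

1238602028


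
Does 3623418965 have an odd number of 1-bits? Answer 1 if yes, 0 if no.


0b11010111111110001111110001010101 has 21 ones => parity 1

1


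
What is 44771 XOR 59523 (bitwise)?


0b1010111011100011 ^ 0b1110100010000011 = 0b100011001100000 = 18016

18016


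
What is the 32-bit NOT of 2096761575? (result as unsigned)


~0b1111100111110100000101011100111 = 0b10000011000001011111010100011000 = 2198205720 (32-bit unsigned)

2198205720


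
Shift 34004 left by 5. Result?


0b1000010011010100 << 5 = 0b100001001101010000000 = 1088128

1088128


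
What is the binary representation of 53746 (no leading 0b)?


53746 = 1101000111110010 in binary

1101000111110010


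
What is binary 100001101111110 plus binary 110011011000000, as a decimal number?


100001101111110 + 110011011000000 = 1010101000111110 = 43582

43582


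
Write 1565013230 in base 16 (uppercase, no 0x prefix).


1565013230 = 5D4834EE hex

5D4834EE


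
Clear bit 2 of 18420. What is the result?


18420 & ~(1 << 2) = 18416

18416


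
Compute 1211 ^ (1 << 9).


1211 ^ (1 << 9) = 1211 ^ 512 = 1723

1723


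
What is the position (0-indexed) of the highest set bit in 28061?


0b110110110011101. Highest set bit at position 14

14


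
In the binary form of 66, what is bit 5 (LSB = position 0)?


0b1000010, position 5 = 0

0


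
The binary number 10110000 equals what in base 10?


10110000 in decimal = 176

176


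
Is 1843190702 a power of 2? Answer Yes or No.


0b1101101110111001101101110101110. Multiple bits set => No

No


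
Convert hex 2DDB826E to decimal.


2DDB826E hex = 769360494 decimal

769360494


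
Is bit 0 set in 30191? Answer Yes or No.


0b111010111101111, bit 0 = 1. Yes

Yes


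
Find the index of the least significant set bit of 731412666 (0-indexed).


0b101011100110000111100010111010. Lowest set bit at position 1

1


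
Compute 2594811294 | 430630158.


0b10011010101010011010110110011110 | 0b11001101010101110010100001110 = 0b10011011101010111110110110011110 = 2611735966

2611735966


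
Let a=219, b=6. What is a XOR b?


219 ^ 6 = 221

221


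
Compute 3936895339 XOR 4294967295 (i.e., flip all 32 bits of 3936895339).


3936895339 ^ 4294967295 = 358071956

358071956


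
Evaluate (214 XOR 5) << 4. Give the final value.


Step 1: 214 ^ 5 = 211
Step 2: 211 << 4 = 3376

3376


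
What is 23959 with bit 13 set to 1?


23959 | (1 << 13) = 23959 | 8192 = 32151

32151


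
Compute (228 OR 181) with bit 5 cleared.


Step 1: 228 | 181 = 245
Step 2: 245 & ~(1 << 5) = 213

213


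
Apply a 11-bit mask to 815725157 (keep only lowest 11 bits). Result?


815725157 & 2047 = 613

613


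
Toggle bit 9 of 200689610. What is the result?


200689610 ^ (1 << 9) = 200689610 ^ 512 = 200689098

200689098


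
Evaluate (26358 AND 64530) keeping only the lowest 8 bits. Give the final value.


Step 1: 26358 & 64530 = 25618
Step 2: 25618 & 255 = 18

18


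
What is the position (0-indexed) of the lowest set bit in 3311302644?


0b11000101010111100111011111110100. Lowest set bit at position 2

2


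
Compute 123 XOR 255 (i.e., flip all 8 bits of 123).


123 ^ 255 = 132

132


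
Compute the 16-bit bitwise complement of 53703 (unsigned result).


~0b1101000111000111 = 0b10111000111000 = 11832 (16-bit unsigned)

11832


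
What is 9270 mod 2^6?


9270 & 63 = 54

54


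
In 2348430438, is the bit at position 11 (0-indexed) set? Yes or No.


0b10001011111110100011010001100110, bit 11 = 0. No

No


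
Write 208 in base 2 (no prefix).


208 = 11010000 in binary

11010000


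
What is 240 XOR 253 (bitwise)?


0b11110000 ^ 0b11111101 = 0b1101 = 13

13


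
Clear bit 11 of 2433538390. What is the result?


2433538390 & ~(1 << 11) = 2433536342

2433536342


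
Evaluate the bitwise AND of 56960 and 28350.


0b1101111010000000 & 0b110111010111110 = 0b100111010000000 = 20096

20096


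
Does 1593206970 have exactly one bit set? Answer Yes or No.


0b1011110111101100110100010111010. Multiple bits set => No

No


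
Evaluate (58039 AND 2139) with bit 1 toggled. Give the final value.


Step 1: 58039 & 2139 = 19
Step 2: 19 ^ (1 << 1) = 19 ^ 2 = 17

17


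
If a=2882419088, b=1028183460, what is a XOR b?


2882419088 ^ 1028183460 = 2525424692

2525424692


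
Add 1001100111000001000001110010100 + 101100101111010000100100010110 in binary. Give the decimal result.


1001100111000001000001110010100 + 101100101111010000100100010110 = 1111001100111011000110010101010 = 2040368298

2040368298


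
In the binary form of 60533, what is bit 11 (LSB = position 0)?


0b1110110001110101, position 11 = 1

1


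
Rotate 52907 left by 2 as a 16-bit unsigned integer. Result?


Rotate 0b1100111010101011 left by 2 (16-bit) = 0b11101010101111 = 15023

15023


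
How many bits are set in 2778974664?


0b10100101101000111100100111001000 has 15 set bits

15


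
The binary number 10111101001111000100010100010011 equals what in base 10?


10111101001111000100010100010011 in decimal = 3174843667

3174843667


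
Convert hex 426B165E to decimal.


426B165E hex = 1114314334 decimal

1114314334


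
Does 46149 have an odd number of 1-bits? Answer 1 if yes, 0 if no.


0b1011010001000101 has 7 ones => parity 1

1


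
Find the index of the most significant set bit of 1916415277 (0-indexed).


0b1110010001110100010110100101101. Highest set bit at position 30

30


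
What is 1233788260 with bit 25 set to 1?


1233788260 | (1 << 25) = 1233788260 | 33554432 = 1267342692

1267342692


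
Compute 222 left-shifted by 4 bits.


0b11011110 << 4 = 0b110111100000 = 3552

3552


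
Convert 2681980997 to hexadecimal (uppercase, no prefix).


2681980997 = 9FDBC845 hex

9FDBC845


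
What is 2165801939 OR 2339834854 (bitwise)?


0b10000001000101111000001111010011 | 0b10001011011101110000101111100110 = 0b10001011011101111000101111110111 = 2339867639

2339867639


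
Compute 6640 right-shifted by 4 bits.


0b1100111110000 >> 4 = 0b110011111 = 415

415


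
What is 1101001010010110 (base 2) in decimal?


1101001010010110 in decimal = 53910

53910


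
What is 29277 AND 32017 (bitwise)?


0b111001001011101 & 0b111110100010001 = 0b111000000010001 = 28689

28689


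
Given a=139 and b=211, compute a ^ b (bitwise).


139 ^ 211 = 88

88


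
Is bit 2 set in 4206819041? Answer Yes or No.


0b11111010101111101111011011100001, bit 2 = 0. No

No


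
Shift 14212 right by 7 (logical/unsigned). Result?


0b11011110000100 >> 7 = 0b1101111 = 111

111


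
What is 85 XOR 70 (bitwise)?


0b1010101 ^ 0b1000110 = 0b10011 = 19

19


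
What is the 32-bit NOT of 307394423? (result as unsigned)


~0b10010010100100111011101110111 = 0b11101101101011011000100010001000 = 3987572872 (32-bit unsigned)

3987572872


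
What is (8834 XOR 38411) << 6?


Step 1: 8834 ^ 38411 = 46217
Step 2: 46217 << 6 = 2957888

2957888


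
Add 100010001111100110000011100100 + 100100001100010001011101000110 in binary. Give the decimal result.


100010001111100110000011100100 + 100100001100010001011101000110 = 1000110011011110111100000101010 = 1181710378

1181710378


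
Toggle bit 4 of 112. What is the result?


112 ^ (1 << 4) = 112 ^ 16 = 96

96


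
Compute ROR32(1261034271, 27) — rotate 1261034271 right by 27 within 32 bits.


Rotate 0b1001011001010011101101100011111 right by 27 (32-bit) = 0b1100101001110110110001111101001 = 1698391017

1698391017


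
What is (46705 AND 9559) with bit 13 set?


Step 1: 46705 & 9559 = 9297
Step 2: 9297 | (1 << 13) = 9297 | 8192 = 9297

9297


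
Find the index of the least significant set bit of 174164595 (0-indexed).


0b1010011000011000101001110011. Lowest set bit at position 0

0


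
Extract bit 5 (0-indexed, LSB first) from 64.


0b1000000, position 5 = 0

0


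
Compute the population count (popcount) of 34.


0b100010 has 2 set bits

2


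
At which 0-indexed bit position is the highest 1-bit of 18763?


0b100100101001011. Highest set bit at position 14

14


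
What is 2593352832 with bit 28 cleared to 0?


2593352832 & ~(1 << 28) = 2324917376

2324917376


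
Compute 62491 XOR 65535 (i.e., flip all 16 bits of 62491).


62491 ^ 65535 = 3044

3044


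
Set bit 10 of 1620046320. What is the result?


1620046320 | (1 << 10) = 1620046320 | 1024 = 1620047344

1620047344


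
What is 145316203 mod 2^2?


145316203 & 3 = 3

3


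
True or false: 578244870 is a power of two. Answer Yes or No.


0b100010011101110101000100000110. Multiple bits set => No

No


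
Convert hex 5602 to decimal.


5602 hex = 22018 decimal

22018


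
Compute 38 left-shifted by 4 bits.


0b100110 << 4 = 0b1001100000 = 608

608


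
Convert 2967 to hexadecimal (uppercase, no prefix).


2967 = B97 hex

B97


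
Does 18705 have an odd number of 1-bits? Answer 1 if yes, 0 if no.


0b100100100010001 has 5 ones => parity 1

1


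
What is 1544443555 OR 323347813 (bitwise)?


0b1011100000011100101011010100011 | 0b10011010001011110010101100101 = 0b1011111010011111111011111100111 = 1599076327

1599076327


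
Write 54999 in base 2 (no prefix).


54999 = 1101011011010111 in binary

1101011011010111


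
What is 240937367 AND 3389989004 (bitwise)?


0b1110010111000110100110010111 & 0b11001010000011110010000010001100 = 0b1010000011000010000010000100 = 168566916

168566916


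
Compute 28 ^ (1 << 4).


28 ^ (1 << 4) = 28 ^ 16 = 12

12


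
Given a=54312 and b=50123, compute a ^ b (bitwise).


54312 ^ 50123 = 6115

6115


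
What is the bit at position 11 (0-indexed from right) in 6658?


0b1101000000010, position 11 = 1

1


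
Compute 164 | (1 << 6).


164 | (1 << 6) = 164 | 64 = 228

228


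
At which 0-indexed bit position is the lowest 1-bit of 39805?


0b1001101101111101. Lowest set bit at position 0

0


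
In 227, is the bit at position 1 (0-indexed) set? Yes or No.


0b11100011, bit 1 = 1. Yes

Yes


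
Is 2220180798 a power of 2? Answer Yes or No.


0b10000100010101010100010100111110. Multiple bits set => No

No


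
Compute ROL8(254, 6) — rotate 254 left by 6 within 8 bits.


Rotate 0b11111110 left by 6 (8-bit) = 0b10111111 = 191

191


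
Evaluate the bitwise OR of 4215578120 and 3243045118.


0b11111011010001001001111000001000 | 0b11000001010011001111000011111110 = 0b11111011010011001111111011111110 = 4216127230

4216127230


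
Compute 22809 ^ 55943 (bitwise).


0b101100100011001 ^ 0b1101101010000111 = 0b1000001110011110 = 33694

33694


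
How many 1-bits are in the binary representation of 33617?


0b1000001101010001 has 6 set bits

6


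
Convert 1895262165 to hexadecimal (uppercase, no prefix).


1895262165 = 70F767D5 hex

70F767D5


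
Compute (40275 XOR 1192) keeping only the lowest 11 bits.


Step 1: 40275 ^ 1192 = 39419
Step 2: 39419 & 2047 = 507

507


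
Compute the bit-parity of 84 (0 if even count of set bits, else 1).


0b1010100 has 3 ones => parity 1

1


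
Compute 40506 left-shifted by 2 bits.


0b1001111000111010 << 2 = 0b100111100011101000 = 162024

162024


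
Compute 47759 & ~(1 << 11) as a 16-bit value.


47759 & ~(1 << 11) = 45711

45711


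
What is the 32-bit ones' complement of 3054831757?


3054831757 ^ 4294967295 = 1240135538

1240135538


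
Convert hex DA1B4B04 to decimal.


DA1B4B04 hex = 3659221764 decimal

3659221764


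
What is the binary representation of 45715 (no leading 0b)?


45715 = 1011001010010011 in binary

1011001010010011


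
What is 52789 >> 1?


0b1100111000110101 >> 1 = 0b110011100011010 = 26394

26394


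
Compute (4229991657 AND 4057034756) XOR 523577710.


Step 1: 4229991657 & 4057034756 = 4026531840
Step 2: 4026531840 ^ 523577710 = 4013238638

4013238638


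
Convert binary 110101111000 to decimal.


110101111000 in decimal = 3448

3448


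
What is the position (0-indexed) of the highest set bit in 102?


0b1100110. Highest set bit at position 6

6


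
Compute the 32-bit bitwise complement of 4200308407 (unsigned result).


~0b11111010010110111001111010110111 = 0b101101001000110000101001000 = 94658888 (32-bit unsigned)

94658888


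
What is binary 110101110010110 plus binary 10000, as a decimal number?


110101110010110 + 10000 = 110101110100110 = 27558

27558


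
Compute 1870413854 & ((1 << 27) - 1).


1870413854 & 134217727 = 125583390

125583390


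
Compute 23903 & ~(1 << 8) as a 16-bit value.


23903 & ~(1 << 8) = 23647

23647


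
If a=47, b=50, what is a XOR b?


47 ^ 50 = 29

29


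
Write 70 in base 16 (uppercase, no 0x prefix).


70 = 46 hex

46


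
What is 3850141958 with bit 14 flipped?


3850141958 ^ (1 << 14) = 3850141958 ^ 16384 = 3850158342

3850158342


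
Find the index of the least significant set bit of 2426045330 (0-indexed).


0b10010000100110101000001110010010. Lowest set bit at position 1

1


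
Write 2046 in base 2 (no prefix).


2046 = 11111111110 in binary

11111111110


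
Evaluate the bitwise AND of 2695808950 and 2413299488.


0b10100000101011101100011110110110 & 0b10001111110110000000011100100000 = 0b10000000100010000000011100100000 = 2156398368

2156398368


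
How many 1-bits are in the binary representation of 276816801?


0b10000011111111110001110100001 has 16 set bits

16


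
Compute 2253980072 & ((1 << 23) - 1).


2253980072 & 8388607 = 5833128

5833128


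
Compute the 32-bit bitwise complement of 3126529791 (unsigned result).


~0b10111010010110110000111011111111 = 0b1000101101001001111000100000000 = 1168437504 (32-bit unsigned)

1168437504


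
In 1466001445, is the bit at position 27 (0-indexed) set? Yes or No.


0b1010111011000010110100000100101, bit 27 = 0. No

No


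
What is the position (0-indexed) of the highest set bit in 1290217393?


0b1001100111001110010011110110001. Highest set bit at position 30

30


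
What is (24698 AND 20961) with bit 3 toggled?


Step 1: 24698 & 20961 = 16480
Step 2: 16480 ^ (1 << 3) = 16480 ^ 8 = 16488

16488


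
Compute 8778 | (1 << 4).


8778 | (1 << 4) = 8778 | 16 = 8794

8794


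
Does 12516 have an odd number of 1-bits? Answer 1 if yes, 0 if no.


0b11000011100100 has 6 ones => parity 0

0


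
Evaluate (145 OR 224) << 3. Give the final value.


Step 1: 145 | 224 = 241
Step 2: 241 << 3 = 1928

1928


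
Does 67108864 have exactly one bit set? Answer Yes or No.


0b100000000000000000000000000. Only one bit set => Yes

Yes


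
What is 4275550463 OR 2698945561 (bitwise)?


0b11111110110101111011100011111111 | 0b10100000110111101010010000011001 = 0b11111110110111111011110011111111 = 4276075775

4276075775


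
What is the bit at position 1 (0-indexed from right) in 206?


0b11001110, position 1 = 1

1


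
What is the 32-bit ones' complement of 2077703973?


2077703973 ^ 4294967295 = 2217263322

2217263322


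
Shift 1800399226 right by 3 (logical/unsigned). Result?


0b1101011010011111110100101111010 >> 3 = 0b1101011010011111110100101111 = 225049903

225049903


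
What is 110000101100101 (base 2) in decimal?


110000101100101 in decimal = 24933

24933


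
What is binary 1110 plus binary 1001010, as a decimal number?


1110 + 1001010 = 1011000 = 88

88


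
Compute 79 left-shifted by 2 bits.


0b1001111 << 2 = 0b100111100 = 316

316


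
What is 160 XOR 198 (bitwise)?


0b10100000 ^ 0b11000110 = 0b1100110 = 102

102


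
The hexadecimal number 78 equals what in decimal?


78 hex = 120 decimal

120


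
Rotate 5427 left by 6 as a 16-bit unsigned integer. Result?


Rotate 0b1010100110011 left by 6 (16-bit) = 0b100110011000101 = 19653

19653


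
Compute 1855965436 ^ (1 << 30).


1855965436 ^ (1 << 30) = 1855965436 ^ 1073741824 = 782223612

782223612


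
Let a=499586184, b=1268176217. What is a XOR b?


499586184 ^ 1268176217 = 1448198609

1448198609


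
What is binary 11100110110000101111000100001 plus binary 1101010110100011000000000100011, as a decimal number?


11100110110000101111000100001 + 1101010110100011000000000100011 = 10000111101010011101111001000100 = 2276056644

2276056644


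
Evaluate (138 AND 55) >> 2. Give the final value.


Step 1: 138 & 55 = 2
Step 2: 2 >> 2 = 0

0


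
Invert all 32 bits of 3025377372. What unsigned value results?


3025377372 ^ 4294967295 = 1269589923

1269589923


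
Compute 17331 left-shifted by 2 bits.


0b100001110110011 << 2 = 0b10000111011001100 = 69324

69324


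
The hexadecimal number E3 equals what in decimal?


E3 hex = 227 decimal

227


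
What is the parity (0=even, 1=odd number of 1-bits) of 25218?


0b110001010000010 has 5 ones => parity 1

1


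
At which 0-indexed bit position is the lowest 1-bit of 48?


0b110000. Lowest set bit at position 4

4


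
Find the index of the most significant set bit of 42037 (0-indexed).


0b1010010000110101. Highest set bit at position 15

15


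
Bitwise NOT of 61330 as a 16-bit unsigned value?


~0b1110111110010010 = 0b1000001101101 = 4205 (16-bit unsigned)

4205


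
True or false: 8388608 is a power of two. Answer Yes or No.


0b100000000000000000000000. Only one bit set => Yes

Yes


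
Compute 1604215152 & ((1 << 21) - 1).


1604215152 & 2097151 = 1991024

1991024


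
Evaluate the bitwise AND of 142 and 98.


0b10001110 & 0b1100010 = 0b10 = 2

2


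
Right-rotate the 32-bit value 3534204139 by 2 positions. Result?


Rotate 0b11010010101001111010110011101011 right by 2 (32-bit) = 0b11110100101010011110101100111010 = 4104776506

4104776506


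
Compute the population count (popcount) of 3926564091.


0b11101010000010101001110011111011 has 18 set bits

18


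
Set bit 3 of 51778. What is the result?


51778 | (1 << 3) = 51778 | 8 = 51786

51786


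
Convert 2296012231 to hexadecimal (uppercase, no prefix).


2296012231 = 88DA5DC7 hex

88DA5DC7


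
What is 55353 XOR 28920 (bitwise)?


0b1101100000111001 ^ 0b111000011111000 = 0b1010100011000001 = 43201

43201


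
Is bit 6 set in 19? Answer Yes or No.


0b10011, bit 6 = 0. No

No


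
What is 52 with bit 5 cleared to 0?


52 & ~(1 << 5) = 20

20


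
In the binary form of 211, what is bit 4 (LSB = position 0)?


0b11010011, position 4 = 1

1


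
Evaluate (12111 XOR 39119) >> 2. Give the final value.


Step 1: 12111 ^ 39119 = 46976
Step 2: 46976 >> 2 = 11744

11744


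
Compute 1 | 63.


0b1 | 0b111111 = 0b111111 = 63

63


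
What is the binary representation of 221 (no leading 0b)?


221 = 11011101 in binary

11011101


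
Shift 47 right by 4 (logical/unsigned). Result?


0b101111 >> 4 = 0b10 = 2

2


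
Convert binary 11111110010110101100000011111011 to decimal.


11111110010110101100000011111011 in decimal = 4267360507

4267360507


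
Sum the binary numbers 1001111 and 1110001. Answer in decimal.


1001111 + 1110001 = 11000000 = 192

192


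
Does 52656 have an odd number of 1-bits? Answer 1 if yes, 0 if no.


0b1100110110110000 has 8 ones => parity 0

0


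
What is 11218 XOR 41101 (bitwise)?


0b10101111010010 ^ 0b1010000010001101 = 0b1000101101011111 = 35679

35679


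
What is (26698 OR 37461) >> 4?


Step 1: 26698 | 37461 = 64095
Step 2: 64095 >> 4 = 4005

4005


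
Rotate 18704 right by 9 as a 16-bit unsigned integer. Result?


Rotate 0b100100100010000 right by 9 (16-bit) = 0b1000100000100100 = 34852

34852


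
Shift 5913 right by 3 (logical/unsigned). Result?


0b1011100011001 >> 3 = 0b1011100011 = 739

739


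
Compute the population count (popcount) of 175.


0b10101111 has 6 set bits

6


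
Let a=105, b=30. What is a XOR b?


105 ^ 30 = 119

119


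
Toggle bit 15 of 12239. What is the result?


12239 ^ (1 << 15) = 12239 ^ 32768 = 45007

45007


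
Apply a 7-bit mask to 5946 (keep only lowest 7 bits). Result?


5946 & 127 = 58

58


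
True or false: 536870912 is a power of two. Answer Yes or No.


0b100000000000000000000000000000. Only one bit set => Yes

Yes


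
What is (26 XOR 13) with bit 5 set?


Step 1: 26 ^ 13 = 23
Step 2: 23 | (1 << 5) = 23 | 32 = 55

55


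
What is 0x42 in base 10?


42 hex = 66 decimal

66


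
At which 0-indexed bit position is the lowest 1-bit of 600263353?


0b100011110001110100101010111001. Lowest set bit at position 0

0


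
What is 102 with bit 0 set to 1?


102 | (1 << 0) = 102 | 1 = 103

103


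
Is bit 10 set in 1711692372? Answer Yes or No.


0b1100110000001100101101001010100, bit 10 = 0. No

No


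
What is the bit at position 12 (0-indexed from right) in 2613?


0b101000110101, position 12 = 0

0


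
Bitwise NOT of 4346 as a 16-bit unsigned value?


~0b1000011111010 = 0b1110111100000101 = 61189 (16-bit unsigned)

61189


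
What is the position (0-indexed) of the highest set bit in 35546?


0b1000101011011010. Highest set bit at position 15

15


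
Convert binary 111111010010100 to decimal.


111111010010100 in decimal = 32404

32404


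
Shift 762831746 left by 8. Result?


0b101101011101111110001110000010 << 8 = 0b10110101110111111000111000001000000000 = 195284926976

195284926976


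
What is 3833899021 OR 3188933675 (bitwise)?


0b11100100100001001010100000001101 | 0b10111110000100110100010000101011 = 0b11111110100101111110110000101111 = 4271369263

4271369263


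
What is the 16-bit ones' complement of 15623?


15623 ^ 65535 = 49912

49912


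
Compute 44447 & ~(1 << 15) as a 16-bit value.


44447 & ~(1 << 15) = 11679

11679


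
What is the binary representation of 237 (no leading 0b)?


237 = 11101101 in binary

11101101


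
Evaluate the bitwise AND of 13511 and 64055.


0b11010011000111 & 0b1111101000110111 = 0b11000000000111 = 12295

12295


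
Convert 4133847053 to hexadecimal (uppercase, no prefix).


4133847053 = F665800D hex

F665800D


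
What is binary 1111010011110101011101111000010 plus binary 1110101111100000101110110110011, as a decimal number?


1111010011110101011101111000010 + 1110101111100000101110110110011 = 11110000011010110001100101110101 = 4033550709

4033550709


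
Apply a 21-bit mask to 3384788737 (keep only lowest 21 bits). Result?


3384788737 & 2097151 = 2082561

2082561


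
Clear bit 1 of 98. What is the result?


98 & ~(1 << 1) = 96

96


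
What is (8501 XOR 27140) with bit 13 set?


Step 1: 8501 ^ 27140 = 19249
Step 2: 19249 | (1 << 13) = 19249 | 8192 = 27441

27441


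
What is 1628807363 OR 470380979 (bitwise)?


0b1100001000101011010000011000011 | 0b11100000010010111000110110011 = 0b1111101000111011111000111110011 = 2099114483

2099114483


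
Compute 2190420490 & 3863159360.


0b10000010100011110010101000001010 & 0b11100110010000110010001001000000 = 0b10000010000000110010001000000000 = 2181243392

2181243392


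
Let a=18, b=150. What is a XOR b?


18 ^ 150 = 132

132


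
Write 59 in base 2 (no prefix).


59 = 111011 in binary

111011


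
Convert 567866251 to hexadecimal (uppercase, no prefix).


567866251 = 21D8F38B hex

21D8F38B


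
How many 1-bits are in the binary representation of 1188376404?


0b1000110110101010010111101010100 has 16 set bits

16


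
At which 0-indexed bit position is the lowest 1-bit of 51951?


0b1100101011101111. Lowest set bit at position 0

0


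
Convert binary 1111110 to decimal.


1111110 in decimal = 126

126


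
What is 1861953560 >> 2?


0b1101110111110110010100000011000 >> 2 = 0b11011101111101100101000000110 = 465488390

465488390


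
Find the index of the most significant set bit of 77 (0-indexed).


0b1001101. Highest set bit at position 6

6


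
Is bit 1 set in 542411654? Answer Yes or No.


0b100000010101001000101110000110, bit 1 = 1. Yes

Yes


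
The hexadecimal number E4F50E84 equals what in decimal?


E4F50E84 hex = 3841265284 decimal

3841265284


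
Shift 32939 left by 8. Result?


0b1000000010101011 << 8 = 0b100000001010101100000000 = 8432384

8432384


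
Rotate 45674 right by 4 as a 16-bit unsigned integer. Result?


Rotate 0b1011001001101010 right by 4 (16-bit) = 0b1010101100100110 = 43814

43814


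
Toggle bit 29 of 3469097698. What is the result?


3469097698 ^ (1 << 29) = 3469097698 ^ 536870912 = 4005968610

4005968610


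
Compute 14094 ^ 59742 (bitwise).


0b11011100001110 ^ 0b1110100101011110 = 0b1101111001010000 = 56912

56912


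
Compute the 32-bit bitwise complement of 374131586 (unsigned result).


~0b10110010011001100101110000010 = 0b11101001101100110011010001111101 = 3920835709 (32-bit unsigned)

3920835709


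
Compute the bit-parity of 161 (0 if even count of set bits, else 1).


0b10100001 has 3 ones => parity 1

1


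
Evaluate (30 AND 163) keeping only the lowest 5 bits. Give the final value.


Step 1: 30 & 163 = 2
Step 2: 2 & 31 = 2

2


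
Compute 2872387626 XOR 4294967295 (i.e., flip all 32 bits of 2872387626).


2872387626 ^ 4294967295 = 1422579669

1422579669


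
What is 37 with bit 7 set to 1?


37 | (1 << 7) = 37 | 128 = 165

165


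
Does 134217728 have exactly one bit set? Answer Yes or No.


0b1000000000000000000000000000. Only one bit set => Yes

Yes


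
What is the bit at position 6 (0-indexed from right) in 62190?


0b1111001011101110, position 6 = 1

1


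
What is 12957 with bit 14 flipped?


12957 ^ (1 << 14) = 12957 ^ 16384 = 29341

29341


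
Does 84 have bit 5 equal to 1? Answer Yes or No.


0b1010100, bit 5 = 0. No

No


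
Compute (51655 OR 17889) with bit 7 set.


Step 1: 51655 | 17889 = 52711
Step 2: 52711 | (1 << 7) = 52711 | 128 = 52711

52711


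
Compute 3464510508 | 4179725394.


0b11001110100000000011110000101100 | 0b11111001001000011000110001010010 = 0b11111111101000011011110001111110 = 4288789630

4288789630


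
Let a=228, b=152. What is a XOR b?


228 ^ 152 = 124

124


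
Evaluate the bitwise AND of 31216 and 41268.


0b111100111110000 & 0b1010000100110100 = 0b10000100110000 = 8496

8496


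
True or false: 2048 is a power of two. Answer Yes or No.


0b100000000000. Only one bit set => Yes

Yes


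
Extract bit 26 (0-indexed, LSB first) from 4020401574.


0b11101111101000100111010110100110, position 26 = 1

1


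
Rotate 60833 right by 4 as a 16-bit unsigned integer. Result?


Rotate 0b1110110110100001 right by 4 (16-bit) = 0b1111011011010 = 7898

7898


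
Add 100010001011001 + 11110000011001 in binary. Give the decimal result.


100010001011001 + 11110000011001 = 1000000001110010 = 32882

32882


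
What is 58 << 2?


0b111010 << 2 = 0b11101000 = 232

232


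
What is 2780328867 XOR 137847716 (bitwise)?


0b10100101101110000111001110100011 ^ 0b1000001101110110001110100100 = 0b10101101100011110001000000000111 = 2911834119

2911834119


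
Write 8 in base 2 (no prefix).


8 = 1000 in binary

1000


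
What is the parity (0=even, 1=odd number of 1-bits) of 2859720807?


0b10101010011100111110000001100111 has 17 ones => parity 1

1


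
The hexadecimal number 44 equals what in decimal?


44 hex = 68 decimal

68


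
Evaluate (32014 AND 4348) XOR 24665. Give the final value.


Step 1: 32014 & 4348 = 4108
Step 2: 4108 ^ 24665 = 28757

28757


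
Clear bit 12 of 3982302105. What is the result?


3982302105 & ~(1 << 12) = 3982298009

3982298009


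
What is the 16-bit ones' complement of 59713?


59713 ^ 65535 = 5822

5822


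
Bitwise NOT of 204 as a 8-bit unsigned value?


~0b11001100 = 0b110011 = 51 (8-bit unsigned)

51


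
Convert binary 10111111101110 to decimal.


10111111101110 in decimal = 12270

12270


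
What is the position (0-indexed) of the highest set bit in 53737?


0b1101000111101001. Highest set bit at position 15

15


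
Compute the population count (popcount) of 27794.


0b110110010010010 has 7 set bits

7


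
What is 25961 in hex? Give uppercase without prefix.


25961 = 6569 hex

6569


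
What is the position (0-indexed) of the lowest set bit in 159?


0b10011111. Lowest set bit at position 0

0


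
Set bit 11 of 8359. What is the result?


8359 | (1 << 11) = 8359 | 2048 = 10407

10407


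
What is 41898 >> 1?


0b1010001110101010 >> 1 = 0b101000111010101 = 20949

20949


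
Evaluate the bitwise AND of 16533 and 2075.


0b100000010010101 & 0b100000011011 = 0b10001 = 17

17


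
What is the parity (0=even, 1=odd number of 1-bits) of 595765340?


0b100011100000101010100001011100 has 12 ones => parity 0

0


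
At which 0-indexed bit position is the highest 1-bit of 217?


0b11011001. Highest set bit at position 7

7


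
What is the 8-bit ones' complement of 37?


37 ^ 255 = 218

218


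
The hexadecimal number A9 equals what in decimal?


A9 hex = 169 decimal

169


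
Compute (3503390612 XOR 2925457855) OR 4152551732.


Step 1: 3503390612 ^ 2925457855 = 2123337259
Step 2: 2123337259 | 4152551732 = 4287622975

4287622975


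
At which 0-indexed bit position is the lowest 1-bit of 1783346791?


0b1101010010010111011011001100111. Lowest set bit at position 0

0


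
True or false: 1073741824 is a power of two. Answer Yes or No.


0b1000000000000000000000000000000. Only one bit set => Yes

Yes


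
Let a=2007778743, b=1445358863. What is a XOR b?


2007778743 ^ 1445358863 = 562702520

562702520


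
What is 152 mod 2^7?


152 & 127 = 24

24


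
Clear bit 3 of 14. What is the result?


14 & ~(1 << 3) = 6

6


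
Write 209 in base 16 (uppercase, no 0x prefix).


209 = D1 hex

D1


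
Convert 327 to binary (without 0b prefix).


327 = 101000111 in binary

101000111


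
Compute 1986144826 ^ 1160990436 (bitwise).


0b1110110011000100010101000111010 ^ 0b1000101001100110100111011100100 = 0b110011010100010110010011011110 = 860972254

860972254
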